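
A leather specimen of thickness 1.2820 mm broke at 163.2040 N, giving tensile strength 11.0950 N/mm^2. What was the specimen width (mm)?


Formula: w = F / (TS * t)
Substituting: w = 163.2040 / (11.0950 * 1.2820)
Result: 11.4740 mm


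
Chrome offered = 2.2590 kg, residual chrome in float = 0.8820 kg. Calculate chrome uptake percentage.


Formula: Uptake = (offered - residual) / offered * 100
Substituting: Uptake = (2.2590 - 0.8820) / 2.2590 * 100
Result: 60.9562 %


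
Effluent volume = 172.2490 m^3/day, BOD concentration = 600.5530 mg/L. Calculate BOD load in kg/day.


Formula: BOD_load = volume * conc / 1000
Substituting: BOD_load = 172.2490 * 600.5530 / 1000
Result: 103.4447 kg/day


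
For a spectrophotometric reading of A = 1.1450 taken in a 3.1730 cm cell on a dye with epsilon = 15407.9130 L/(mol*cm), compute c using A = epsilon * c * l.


Formula: c = A / (epsilon * l)
Substituting: c = 1.1450 / (15407.9130 * 3.1730)
Result: 2.3420e-05 mol/L


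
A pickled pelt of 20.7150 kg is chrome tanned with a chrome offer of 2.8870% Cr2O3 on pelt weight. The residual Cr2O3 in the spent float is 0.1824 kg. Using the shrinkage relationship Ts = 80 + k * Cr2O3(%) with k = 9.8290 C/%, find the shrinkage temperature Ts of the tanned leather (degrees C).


Offered = pelt * offer_pct / 100 = 20.7150 * 2.8870 / 100 = 0.5980 kg
Uptake = offered - residual = 0.5980 - 0.1824 = 0.4156 kg
Cr2O3% on pelt = uptake / pelt * 100 = 0.4156 / 20.7150 * 100 = 2.0065 %
Ts = 80 + k * Cr2O3% = 80 + 9.8290 * 2.0065 = 99.7217 C


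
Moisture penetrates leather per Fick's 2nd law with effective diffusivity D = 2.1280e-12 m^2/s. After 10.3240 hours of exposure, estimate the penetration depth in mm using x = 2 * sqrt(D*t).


t = 10.3240 hr * 3600 = 37166.4000 s
D * t = 2.1280e-12 * 37166.4000 = 7.9090e-08
x = 2 * sqrt(D*t) = 2 * sqrt(7.9090e-08) = 5.6246e-04 m = 0.5625 mm


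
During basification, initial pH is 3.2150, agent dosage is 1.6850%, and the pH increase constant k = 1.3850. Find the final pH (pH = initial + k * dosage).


Formula: pH_final = pH_initial + k * base_pct
Substituting: pH_final = 3.2150 + 1.3850 * 1.6850
Result: 5.5487


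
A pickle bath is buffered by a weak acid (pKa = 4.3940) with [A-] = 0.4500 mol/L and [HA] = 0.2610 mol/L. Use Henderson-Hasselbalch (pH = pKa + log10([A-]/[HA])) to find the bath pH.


ratio = [A-] / [HA] = 0.4500 / 0.2610 = 1.7241
log10(ratio) = 0.2366
pH = pKa + log10(ratio) = 4.3940 + 0.2366 = 4.6306


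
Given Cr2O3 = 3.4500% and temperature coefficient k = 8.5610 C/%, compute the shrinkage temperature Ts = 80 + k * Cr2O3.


Formula: Ts = 80 + k * Cr2O3
Substituting: Ts = 80 + 8.5610 * 3.4500
Result: 109.5354 C


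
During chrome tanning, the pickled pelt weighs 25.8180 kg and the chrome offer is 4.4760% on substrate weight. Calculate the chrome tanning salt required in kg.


Formula: Chrome = substrate * pct / 100
Substituting: Chrome = 25.8180 * 4.4760 / 100
Result: 1.1556 kg


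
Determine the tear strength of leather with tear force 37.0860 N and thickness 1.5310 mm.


Formula: Tear strength = force / thickness
Substituting: Tear strength = 37.0860 / 1.5310
Result: 24.2234 N/mm


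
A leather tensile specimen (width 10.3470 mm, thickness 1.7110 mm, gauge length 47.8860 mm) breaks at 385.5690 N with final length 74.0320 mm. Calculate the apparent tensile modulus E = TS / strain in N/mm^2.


TS = F / (w * t) = 385.5690 / (10.3470 * 1.7110) = 21.7790 N/mm^2
strain = (Lf - L0) / L0 = (74.0320 - 47.8860) / 47.8860 = 0.5460
E = TS / strain = 21.7790 / 0.5460 = 39.8879 N/mm^2


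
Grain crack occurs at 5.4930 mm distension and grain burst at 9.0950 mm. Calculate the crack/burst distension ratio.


Formula: Ratio = crack / burst
Substituting: Ratio = 5.4930 / 9.0950
Result: 0.6040


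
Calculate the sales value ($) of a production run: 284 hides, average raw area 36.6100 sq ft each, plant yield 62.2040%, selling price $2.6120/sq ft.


Raw_total = N * avg_area = 284 * 36.6100 = 10397.2400 sq ft
Finished = Raw_total * yield / 100 = 10397.2400 * 62.2040 / 100 = 6467.4992 sq ft
Value = Finished * price = 6467.4992 * 2.6120 = 16893.1078 $


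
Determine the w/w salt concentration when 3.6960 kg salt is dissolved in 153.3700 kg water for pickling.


Formula: Conc = salt / (water + salt) * 100
Substituting: Conc = 3.6960 / (153.3700 + 3.6960) * 100
Result: 2.3532 %


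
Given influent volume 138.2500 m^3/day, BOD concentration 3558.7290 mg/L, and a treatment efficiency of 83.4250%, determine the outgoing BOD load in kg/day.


Load_in = volume * conc / 1000 = 138.2500 * 3558.7290 / 1000 = 491.9943 kg/day
Removed = Load_in * eff / 100 = 491.9943 * 83.4250 / 100 = 410.4462 kg/day
Load_out = Load_in - Removed = 491.9943 - 410.4462 = 81.5481 kg/day


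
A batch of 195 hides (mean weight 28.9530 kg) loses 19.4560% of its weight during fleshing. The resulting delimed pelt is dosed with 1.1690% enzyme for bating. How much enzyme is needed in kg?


Total_raw = N * avg_wt = 195 * 28.9530 = 5645.8350 kg
Substrate = Total_raw * (1 - loss/100) = 5645.8350 * (1 - 19.4560/100) = 4547.3813 kg
Enzyme = Substrate * pct / 100 = 4547.3813 * 1.1690 / 100 = 53.1589 kg


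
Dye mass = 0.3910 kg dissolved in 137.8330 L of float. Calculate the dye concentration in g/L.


Formula: Conc = dye_mass(kg) / volume(L) * 1000
Substituting: Conc = 0.3910 / 137.8330 * 1000
Result: 2.8368 g/L


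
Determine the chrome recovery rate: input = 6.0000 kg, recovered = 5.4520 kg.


Formula: Recovery = recovered / input * 100
Substituting: Recovery = 5.4520 / 6.0000 * 100
Result: 90.8667 %


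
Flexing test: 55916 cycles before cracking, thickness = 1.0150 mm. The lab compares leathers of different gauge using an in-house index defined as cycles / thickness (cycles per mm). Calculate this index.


Formula: Index = cycles / thickness
Substituting: Index = 55916 / 1.0150
Result: 55089.6552 cycles/mm


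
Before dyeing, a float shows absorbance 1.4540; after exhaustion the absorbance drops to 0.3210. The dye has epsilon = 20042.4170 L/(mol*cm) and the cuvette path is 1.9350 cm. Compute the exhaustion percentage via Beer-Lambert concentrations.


c_initial = A_i / (epsilon * l) = 1.4540 / (20042.4170 * 1.9350) = 3.7492e-05 mol/L
c_final = A_f / (epsilon * l) = 0.3210 / (20042.4170 * 1.9350) = 8.2770e-06 mol/L
Exhaustion = (c_initial - c_final) / c_initial * 100 = (3.7492e-05 - 8.2770e-06) / 3.7492e-05 * 100 = 77.9230 %


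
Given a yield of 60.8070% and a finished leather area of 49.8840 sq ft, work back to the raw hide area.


Formula: raw = finished * 100 / yield
Substituting: raw = 49.8840 * 100 / 60.8070
Result: 82.0366 sq ft


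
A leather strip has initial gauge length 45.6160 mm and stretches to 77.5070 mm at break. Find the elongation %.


Formula: Elongation = (Lf - L0) / L0 * 100
Substituting: Elongation = (77.5070 - 45.6160) / 45.6160 * 100
Result: 69.9119 %


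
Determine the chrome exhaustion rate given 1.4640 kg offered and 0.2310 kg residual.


Formula: Uptake = (offered - residual) / offered * 100
Substituting: Uptake = (1.4640 - 0.2310) / 1.4640 * 100
Result: 84.2213 %


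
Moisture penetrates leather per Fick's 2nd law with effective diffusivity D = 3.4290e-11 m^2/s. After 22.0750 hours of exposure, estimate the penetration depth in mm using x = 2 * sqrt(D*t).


t = 22.0750 hr * 3600 = 79470.0000 s
D * t = 3.4290e-11 * 79470.0000 = 2.7250e-06
x = 2 * sqrt(D*t) = 2 * sqrt(2.7250e-06) = 0.00330153 m = 3.3015 mm


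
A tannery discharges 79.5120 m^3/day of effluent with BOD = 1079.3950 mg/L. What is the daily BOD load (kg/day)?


Formula: BOD_load = volume * conc / 1000
Substituting: BOD_load = 79.5120 * 1079.3950 / 1000
Result: 85.8249 kg/day


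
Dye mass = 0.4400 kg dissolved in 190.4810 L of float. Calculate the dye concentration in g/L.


Formula: Conc = dye_mass(kg) / volume(L) * 1000
Substituting: Conc = 0.4400 / 190.4810 * 1000
Result: 2.3099 g/L


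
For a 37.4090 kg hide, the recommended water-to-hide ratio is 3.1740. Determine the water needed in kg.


Formula: Water = hide_weight * ratio
Substituting: Water = 37.4090 * 3.1740
Result: 118.7362 kg


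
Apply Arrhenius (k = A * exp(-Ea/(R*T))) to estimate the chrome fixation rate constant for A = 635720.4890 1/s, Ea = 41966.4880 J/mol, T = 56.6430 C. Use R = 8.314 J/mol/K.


T_K = T_C + 273.15 = 56.6430 + 273.15 = 329.7930 K
exponent = -Ea / (R * T_K) = -41966.4880 / (8.314 * 329.7930) = -15.3056
k = A * exp(exponent) = 635720.4890 * exp(-15.3056) = 0.1433 1/s


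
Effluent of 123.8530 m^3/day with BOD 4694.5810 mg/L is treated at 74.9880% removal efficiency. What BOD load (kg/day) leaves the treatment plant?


Load_in = volume * conc / 1000 = 123.8530 * 4694.5810 / 1000 = 581.4379 kg/day
Removed = Load_in * eff / 100 = 581.4379 * 74.9880 / 100 = 436.0087 kg/day
Load_out = Load_in - Removed = 581.4379 - 436.0087 = 145.4293 kg/day


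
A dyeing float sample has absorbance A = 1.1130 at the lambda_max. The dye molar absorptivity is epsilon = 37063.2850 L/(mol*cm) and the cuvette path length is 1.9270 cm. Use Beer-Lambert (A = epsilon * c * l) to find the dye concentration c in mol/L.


Formula: c = A / (epsilon * l)
Substituting: c = 1.1130 / (37063.2850 * 1.9270)
Result: 1.5584e-05 mol/L


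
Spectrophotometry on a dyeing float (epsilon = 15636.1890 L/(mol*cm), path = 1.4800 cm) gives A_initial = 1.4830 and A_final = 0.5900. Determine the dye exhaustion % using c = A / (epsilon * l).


c_initial = A_i / (epsilon * l) = 1.4830 / (15636.1890 * 1.4800) = 6.4084e-05 mol/L
c_final = A_f / (epsilon * l) = 0.5900 / (15636.1890 * 1.4800) = 2.5495e-05 mol/L
Exhaustion = (c_initial - c_final) / c_initial * 100 = (6.4084e-05 - 2.5495e-05) / 6.4084e-05 * 100 = 60.2158 %


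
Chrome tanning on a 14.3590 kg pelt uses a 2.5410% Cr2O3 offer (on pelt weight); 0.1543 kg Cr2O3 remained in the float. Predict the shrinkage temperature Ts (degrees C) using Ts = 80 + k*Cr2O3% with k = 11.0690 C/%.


Offered = pelt * offer_pct / 100 = 14.3590 * 2.5410 / 100 = 0.3649 kg
Uptake = offered - residual = 0.3649 - 0.1543 = 0.2106 kg
Cr2O3% on pelt = uptake / pelt * 100 = 0.2106 / 14.3590 * 100 = 1.4664 %
Ts = 80 + k * Cr2O3% = 80 + 11.0690 * 1.4664 = 96.2317 C


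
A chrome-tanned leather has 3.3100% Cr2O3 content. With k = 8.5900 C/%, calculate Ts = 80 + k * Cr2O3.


Formula: Ts = 80 + k * Cr2O3
Substituting: Ts = 80 + 8.5900 * 3.3100
Result: 108.4329 C


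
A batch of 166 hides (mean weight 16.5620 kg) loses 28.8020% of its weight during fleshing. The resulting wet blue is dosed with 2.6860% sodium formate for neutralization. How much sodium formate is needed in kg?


Total_raw = N * avg_wt = 166 * 16.5620 = 2749.2920 kg
Substrate = Total_raw * (1 - loss/100) = 2749.2920 * (1 - 28.8020/100) = 1957.4409 kg
Neutralizer = Substrate * pct / 100 = 1957.4409 * 2.6860 / 100 = 52.5769 kg


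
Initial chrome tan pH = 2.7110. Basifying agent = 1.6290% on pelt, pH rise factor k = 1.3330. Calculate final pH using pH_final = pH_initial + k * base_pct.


Formula: pH_final = pH_initial + k * base_pct
Substituting: pH_final = 2.7110 + 1.3330 * 1.6290
Result: 4.8825


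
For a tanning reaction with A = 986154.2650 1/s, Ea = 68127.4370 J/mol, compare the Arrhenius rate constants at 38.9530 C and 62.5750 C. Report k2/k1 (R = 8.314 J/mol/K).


T1 = 38.9530 + 273.15 = 312.1030 K; T2 = 62.5750 + 273.15 = 335.7250 K
k1 = A * exp(-Ea/(R*T1)) = 986154.2650 * exp(-68127.4370/(8.314*312.1030)) = 3.9038e-06 1/s
k2 = A * exp(-Ea/(R*T2)) = 986154.2650 * exp(-68127.4370/(8.314*335.7250)) = 2.4762e-05 1/s
k2/k1 = 2.4762e-05 / 3.9038e-06 = 6.3429


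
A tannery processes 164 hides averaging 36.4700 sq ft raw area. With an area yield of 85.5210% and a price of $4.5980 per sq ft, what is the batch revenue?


Raw_total = N * avg_area = 164 * 36.4700 = 5981.0800 sq ft
Finished = Raw_total * yield / 100 = 5981.0800 * 85.5210 / 100 = 5115.0794 sq ft
Value = Finished * price = 5115.0794 * 4.5980 = 23519.1352 $


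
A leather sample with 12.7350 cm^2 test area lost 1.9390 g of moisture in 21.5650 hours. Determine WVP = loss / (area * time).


Formula: WVP = loss / (area * time)
Substituting: WVP = 1.9390 / (12.7350 * 21.5650)
Result: 0.0070604 g/(cm^2*hr)


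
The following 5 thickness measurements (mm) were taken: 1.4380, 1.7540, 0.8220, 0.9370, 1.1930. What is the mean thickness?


Formula: Average = sum / n
Substituting: Average = 6.1440 / 5
Result: 1.2288 mm


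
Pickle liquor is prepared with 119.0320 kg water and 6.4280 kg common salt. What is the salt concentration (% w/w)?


Formula: Conc = salt / (water + salt) * 100
Substituting: Conc = 6.4280 / (119.0320 + 6.4280) * 100
Result: 5.1235 %


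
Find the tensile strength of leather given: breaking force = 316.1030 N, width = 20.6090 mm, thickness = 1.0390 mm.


Formula: TS = force / (width * thickness)
Substituting: TS = 316.1030 / (20.6090 * 1.0390)
Result: 14.7624 N/mm^2


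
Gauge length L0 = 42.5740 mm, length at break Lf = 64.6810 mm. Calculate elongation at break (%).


Formula: Elongation = (Lf - L0) / L0 * 100
Substituting: Elongation = (64.6810 - 42.5740) / 42.5740 * 100
Result: 51.9261 %


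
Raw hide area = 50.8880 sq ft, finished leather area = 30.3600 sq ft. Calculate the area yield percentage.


Formula: Yield = finished / raw * 100
Substituting: Yield = 30.3600 / 50.8880 * 100
Result: 59.6604 %


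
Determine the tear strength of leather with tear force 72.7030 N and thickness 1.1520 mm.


Formula: Tear strength = force / thickness
Substituting: Tear strength = 72.7030 / 1.1520
Result: 63.1102 N/mm


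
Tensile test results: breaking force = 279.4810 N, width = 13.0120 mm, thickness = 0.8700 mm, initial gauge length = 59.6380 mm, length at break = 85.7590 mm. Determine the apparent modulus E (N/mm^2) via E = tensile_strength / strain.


TS = F / (w * t) = 279.4810 / (13.0120 * 0.8700) = 24.6882 N/mm^2
strain = (Lf - L0) / L0 = (85.7590 - 59.6380) / 59.6380 = 0.4380
E = TS / strain = 24.6882 / 0.4380 = 56.3667 N/mm^2


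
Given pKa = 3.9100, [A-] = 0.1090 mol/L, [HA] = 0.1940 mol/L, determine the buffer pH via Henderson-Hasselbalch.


ratio = [A-] / [HA] = 0.1090 / 0.1940 = 0.5619
log10(ratio) = -0.2504
pH = pKa + log10(ratio) = 3.9100 - 0.2504 = 3.6596


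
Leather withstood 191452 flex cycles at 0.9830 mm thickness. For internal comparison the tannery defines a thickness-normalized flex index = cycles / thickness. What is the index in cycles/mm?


Formula: Index = cycles / thickness
Substituting: Index = 191452 / 0.9830
Result: 194762.9705 cycles/mm


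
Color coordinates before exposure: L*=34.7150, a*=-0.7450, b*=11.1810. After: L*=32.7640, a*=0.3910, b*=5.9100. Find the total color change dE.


dL = -1.9510, da = 1.1360, db = -5.2710
dE = sqrt((-1.9510)^2 + 1.1360^2 + (-5.2710)^2) = 5.7341


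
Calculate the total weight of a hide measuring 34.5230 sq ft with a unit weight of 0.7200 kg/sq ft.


Formula: Weight = area * weight_per_sqft
Substituting: Weight = 34.5230 * 0.7200
Result: 24.8566 kg


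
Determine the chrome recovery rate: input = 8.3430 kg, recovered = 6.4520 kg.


Formula: Recovery = recovered / input * 100
Substituting: Recovery = 6.4520 / 8.3430 * 100
Result: 77.3343 %


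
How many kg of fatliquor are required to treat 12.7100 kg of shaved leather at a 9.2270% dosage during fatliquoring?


Formula: Fat = substrate * pct / 100
Substituting: Fat = 12.7100 * 9.2270 / 100
Result: 1.1728 kg


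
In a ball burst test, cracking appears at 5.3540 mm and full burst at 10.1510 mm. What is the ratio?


Formula: Ratio = crack / burst
Substituting: Ratio = 5.3540 / 10.1510
Result: 0.5274


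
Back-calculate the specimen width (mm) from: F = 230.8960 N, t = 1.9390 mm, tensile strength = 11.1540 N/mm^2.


Formula: w = F / (TS * t)
Substituting: w = 230.8960 / (11.1540 * 1.9390)
Result: 10.6760 mm


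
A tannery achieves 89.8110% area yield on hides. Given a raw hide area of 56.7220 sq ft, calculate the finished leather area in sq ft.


Formula: finished = raw * yield / 100
Substituting: finished = 56.7220 * 89.8110 / 100
Result: 50.9426 sq ft


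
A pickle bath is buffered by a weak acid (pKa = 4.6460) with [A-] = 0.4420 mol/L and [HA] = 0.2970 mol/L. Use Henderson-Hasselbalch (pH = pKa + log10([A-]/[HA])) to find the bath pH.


ratio = [A-] / [HA] = 0.4420 / 0.2970 = 1.4882
log10(ratio) = 0.1727
pH = pKa + log10(ratio) = 4.6460 + 0.1727 = 4.8187


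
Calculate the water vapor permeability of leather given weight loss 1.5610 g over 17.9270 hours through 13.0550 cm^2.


Formula: WVP = loss / (area * time)
Substituting: WVP = 1.5610 / (13.0550 * 17.9270)
Result: 0.00666989 g/(cm^2*hr)


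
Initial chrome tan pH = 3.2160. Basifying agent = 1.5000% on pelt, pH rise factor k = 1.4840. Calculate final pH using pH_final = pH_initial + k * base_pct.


Formula: pH_final = pH_initial + k * base_pct
Substituting: pH_final = 3.2160 + 1.4840 * 1.5000
Result: 5.4420


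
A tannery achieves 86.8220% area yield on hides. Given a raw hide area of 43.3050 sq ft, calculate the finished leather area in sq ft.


Formula: finished = raw * yield / 100
Substituting: finished = 43.3050 * 86.8220 / 100
Result: 37.5983 sq ft


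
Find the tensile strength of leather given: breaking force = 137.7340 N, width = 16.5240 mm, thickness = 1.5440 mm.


Formula: TS = force / (width * thickness)
Substituting: TS = 137.7340 / (16.5240 * 1.5440)
Result: 5.3986 N/mm^2


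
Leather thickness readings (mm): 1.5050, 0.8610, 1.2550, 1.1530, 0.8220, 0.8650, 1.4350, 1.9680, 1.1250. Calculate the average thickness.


Formula: Average = sum / n
Substituting: Average = 10.9890 / 9
Result: 1.2210 mm


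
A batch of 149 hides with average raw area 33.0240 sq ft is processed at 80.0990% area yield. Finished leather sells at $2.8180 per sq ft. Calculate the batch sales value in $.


Raw_total = N * avg_area = 149 * 33.0240 = 4920.5760 sq ft
Finished = Raw_total * yield / 100 = 4920.5760 * 80.0990 / 100 = 3941.3322 sq ft
Value = Finished * price = 3941.3322 * 2.8180 = 11106.6741 $


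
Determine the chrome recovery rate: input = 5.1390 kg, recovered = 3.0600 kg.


Formula: Recovery = recovered / input * 100
Substituting: Recovery = 3.0600 / 5.1390 * 100
Result: 59.5447 %


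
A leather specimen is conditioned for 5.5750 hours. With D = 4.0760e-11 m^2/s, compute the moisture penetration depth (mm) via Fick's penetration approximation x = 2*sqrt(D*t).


t = 5.5750 hr * 3600 = 20070.0000 s
D * t = 4.0760e-11 * 20070.0000 = 8.1805e-07
x = 2 * sqrt(D*t) = 2 * sqrt(8.1805e-07) = 0.00180893 m = 1.8089 mm


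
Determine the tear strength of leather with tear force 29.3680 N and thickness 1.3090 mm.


Formula: Tear strength = force / thickness
Substituting: Tear strength = 29.3680 / 1.3090
Result: 22.4354 N/mm


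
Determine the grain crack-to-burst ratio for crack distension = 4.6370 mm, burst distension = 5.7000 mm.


Formula: Ratio = crack / burst
Substituting: Ratio = 4.6370 / 5.7000
Result: 0.8135


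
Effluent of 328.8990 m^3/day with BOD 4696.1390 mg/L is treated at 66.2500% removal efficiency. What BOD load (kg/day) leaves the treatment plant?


Load_in = volume * conc / 1000 = 328.8990 * 4696.1390 / 1000 = 1544.5554 kg/day
Removed = Load_in * eff / 100 = 1544.5554 * 66.2500 / 100 = 1023.2680 kg/day
Load_out = Load_in - Removed = 1544.5554 - 1023.2680 = 521.2875 kg/day


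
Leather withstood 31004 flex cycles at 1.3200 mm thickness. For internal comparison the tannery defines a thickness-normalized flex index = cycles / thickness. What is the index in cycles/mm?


Formula: Index = cycles / thickness
Substituting: Index = 31004 / 1.3200
Result: 23487.8788 cycles/mm


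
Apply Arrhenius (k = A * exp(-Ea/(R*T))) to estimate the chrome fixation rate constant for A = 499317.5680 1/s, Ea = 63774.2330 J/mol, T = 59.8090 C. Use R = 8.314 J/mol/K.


T_K = T_C + 273.15 = 59.8090 + 273.15 = 332.9590 K
exponent = -Ea / (R * T_K) = -63774.2330 / (8.314 * 332.9590) = -23.0380
k = A * exp(exponent) = 499317.5680 * exp(-23.0380) = 4.9330e-05 1/s


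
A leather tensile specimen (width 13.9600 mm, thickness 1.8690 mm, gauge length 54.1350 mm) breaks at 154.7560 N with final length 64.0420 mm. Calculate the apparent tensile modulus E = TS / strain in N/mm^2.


TS = F / (w * t) = 154.7560 / (13.9600 * 1.8690) = 5.9313 N/mm^2
strain = (Lf - L0) / L0 = (64.0420 - 54.1350) / 54.1350 = 0.1830
E = TS / strain = 5.9313 / 0.1830 = 32.4107 N/mm^2


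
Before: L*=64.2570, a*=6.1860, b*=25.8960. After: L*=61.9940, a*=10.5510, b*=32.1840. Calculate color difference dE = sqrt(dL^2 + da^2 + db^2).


dL = -2.2630, da = 4.3650, db = 6.2880
dE = sqrt((-2.2630)^2 + 4.3650^2 + 6.2880^2) = 7.9821


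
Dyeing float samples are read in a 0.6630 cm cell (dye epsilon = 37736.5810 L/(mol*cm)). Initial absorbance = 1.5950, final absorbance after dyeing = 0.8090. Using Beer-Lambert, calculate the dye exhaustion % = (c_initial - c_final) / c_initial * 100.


c_initial = A_i / (epsilon * l) = 1.5950 / (37736.5810 * 0.6630) = 6.3751e-05 mol/L
c_final = A_f / (epsilon * l) = 0.8090 / (37736.5810 * 0.6630) = 3.2335e-05 mol/L
Exhaustion = (c_initial - c_final) / c_initial * 100 = (6.3751e-05 - 3.2335e-05) / 6.3751e-05 * 100 = 49.2790 %


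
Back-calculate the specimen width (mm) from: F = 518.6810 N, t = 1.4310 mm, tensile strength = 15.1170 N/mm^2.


Formula: w = F / (TS * t)
Substituting: w = 518.6810 / (15.1170 * 1.4310)
Result: 23.9770 mm


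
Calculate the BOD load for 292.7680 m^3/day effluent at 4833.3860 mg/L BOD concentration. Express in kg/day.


Formula: BOD_load = volume * conc / 1000
Substituting: BOD_load = 292.7680 * 4833.3860 / 1000
Result: 1415.0608 kg/day


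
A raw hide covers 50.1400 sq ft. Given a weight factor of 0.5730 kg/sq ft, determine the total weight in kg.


Formula: Weight = area * weight_per_sqft
Substituting: Weight = 50.1400 * 0.5730
Result: 28.7302 kg


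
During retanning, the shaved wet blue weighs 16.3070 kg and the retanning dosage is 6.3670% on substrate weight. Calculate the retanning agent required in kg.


Formula: Retan = substrate * pct / 100
Substituting: Retan = 16.3070 * 6.3670 / 100
Result: 1.0383 kg


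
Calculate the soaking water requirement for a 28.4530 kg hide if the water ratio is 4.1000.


Formula: Water = hide_weight * ratio
Substituting: Water = 28.4530 * 4.1000
Result: 116.6573 kg


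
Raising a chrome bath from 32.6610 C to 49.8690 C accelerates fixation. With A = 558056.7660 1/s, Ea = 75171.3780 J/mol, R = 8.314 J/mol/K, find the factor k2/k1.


T1 = 32.6610 + 273.15 = 305.8110 K; T2 = 49.8690 + 273.15 = 323.0190 K
k1 = A * exp(-Ea/(R*T1)) = 558056.7660 * exp(-75171.3780/(8.314*305.8110)) = 8.0616e-08 1/s
k2 = A * exp(-Ea/(R*T2)) = 558056.7660 * exp(-75171.3780/(8.314*323.0190)) = 3.8945e-07 1/s
k2/k1 = 3.8945e-07 / 8.0616e-08 = 4.8309


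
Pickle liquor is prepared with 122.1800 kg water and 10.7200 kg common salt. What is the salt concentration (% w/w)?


Formula: Conc = salt / (water + salt) * 100
Substituting: Conc = 10.7200 / (122.1800 + 10.7200) * 100
Result: 8.0662 %


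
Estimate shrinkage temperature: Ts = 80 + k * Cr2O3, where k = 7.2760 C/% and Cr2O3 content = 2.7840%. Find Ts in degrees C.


Formula: Ts = 80 + k * Cr2O3
Substituting: Ts = 80 + 7.2760 * 2.7840
Result: 100.2564 C


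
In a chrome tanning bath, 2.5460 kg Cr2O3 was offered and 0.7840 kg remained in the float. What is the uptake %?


Formula: Uptake = (offered - residual) / offered * 100
Substituting: Uptake = (2.5460 - 0.7840) / 2.5460 * 100
Result: 69.2066 %


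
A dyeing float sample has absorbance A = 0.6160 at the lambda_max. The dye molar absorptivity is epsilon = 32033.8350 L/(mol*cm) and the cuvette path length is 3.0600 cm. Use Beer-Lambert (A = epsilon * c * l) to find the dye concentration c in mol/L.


Formula: c = A / (epsilon * l)
Substituting: c = 0.6160 / (32033.8350 * 3.0600)
Result: 6.2842e-06 mol/L


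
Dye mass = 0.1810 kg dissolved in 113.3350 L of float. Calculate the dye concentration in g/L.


Formula: Conc = dye_mass(kg) / volume(L) * 1000
Substituting: Conc = 0.1810 / 113.3350 * 1000
Result: 1.5970 g/L


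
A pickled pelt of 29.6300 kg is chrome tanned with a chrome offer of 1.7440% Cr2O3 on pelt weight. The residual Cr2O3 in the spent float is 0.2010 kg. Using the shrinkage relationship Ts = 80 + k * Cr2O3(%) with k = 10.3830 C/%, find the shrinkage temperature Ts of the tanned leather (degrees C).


Offered = pelt * offer_pct / 100 = 29.6300 * 1.7440 / 100 = 0.5167 kg
Uptake = offered - residual = 0.5167 - 0.2010 = 0.3157 kg
Cr2O3% on pelt = uptake / pelt * 100 = 0.3157 / 29.6300 * 100 = 1.0656 %
Ts = 80 + k * Cr2O3% = 80 + 10.3830 * 1.0656 = 91.0645 C


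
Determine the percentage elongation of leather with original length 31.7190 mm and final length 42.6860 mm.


Formula: Elongation = (Lf - L0) / L0 * 100
Substituting: Elongation = (42.6860 - 31.7190) / 31.7190 * 100
Result: 34.5755 %


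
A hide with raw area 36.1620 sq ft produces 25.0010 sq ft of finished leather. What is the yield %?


Formula: Yield = finished / raw * 100
Substituting: Yield = 25.0010 / 36.1620 * 100
Result: 69.1361 %


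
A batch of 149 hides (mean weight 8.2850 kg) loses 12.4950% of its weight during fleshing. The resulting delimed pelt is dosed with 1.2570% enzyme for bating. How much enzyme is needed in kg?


Total_raw = N * avg_wt = 149 * 8.2850 = 1234.4650 kg
Substrate = Total_raw * (1 - loss/100) = 1234.4650 * (1 - 12.4950/100) = 1080.2186 kg
Enzyme = Substrate * pct / 100 = 1080.2186 * 1.2570 / 100 = 13.5783 kg


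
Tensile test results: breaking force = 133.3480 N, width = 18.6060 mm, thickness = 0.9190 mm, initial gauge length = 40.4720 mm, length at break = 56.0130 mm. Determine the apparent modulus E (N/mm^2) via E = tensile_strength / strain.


TS = F / (w * t) = 133.3480 / (18.6060 * 0.9190) = 7.7986 N/mm^2
strain = (Lf - L0) / L0 = (56.0130 - 40.4720) / 40.4720 = 0.3840
E = TS / strain = 7.7986 / 0.3840 = 20.3092 N/mm^2


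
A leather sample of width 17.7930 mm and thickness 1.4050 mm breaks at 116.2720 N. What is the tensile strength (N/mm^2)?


Formula: TS = force / (width * thickness)
Substituting: TS = 116.2720 / (17.7930 * 1.4050)
Result: 4.6510 N/mm^2


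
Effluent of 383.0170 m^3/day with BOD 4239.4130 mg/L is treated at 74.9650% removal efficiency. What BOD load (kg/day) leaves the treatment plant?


Load_in = volume * conc / 1000 = 383.0170 * 4239.4130 / 1000 = 1623.7672 kg/day
Removed = Load_in * eff / 100 = 1623.7672 * 74.9650 / 100 = 1217.2571 kg/day
Load_out = Load_in - Removed = 1623.7672 - 1217.2571 = 406.5101 kg/day


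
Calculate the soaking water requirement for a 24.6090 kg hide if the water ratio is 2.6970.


Formula: Water = hide_weight * ratio
Substituting: Water = 24.6090 * 2.6970
Result: 66.3705 kg


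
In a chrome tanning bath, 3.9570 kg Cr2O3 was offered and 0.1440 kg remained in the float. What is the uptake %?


Formula: Uptake = (offered - residual) / offered * 100
Substituting: Uptake = (3.9570 - 0.1440) / 3.9570 * 100
Result: 96.3609 %


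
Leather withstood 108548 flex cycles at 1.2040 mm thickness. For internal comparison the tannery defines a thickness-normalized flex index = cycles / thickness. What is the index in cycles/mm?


Formula: Index = cycles / thickness
Substituting: Index = 108548 / 1.2040
Result: 90156.1462 cycles/mm


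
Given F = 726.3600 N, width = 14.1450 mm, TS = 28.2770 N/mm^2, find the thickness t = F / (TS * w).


Formula: t = F / (TS * w)
Substituting: t = 726.3600 / (28.2770 * 14.1450)
Result: 1.8160 mm


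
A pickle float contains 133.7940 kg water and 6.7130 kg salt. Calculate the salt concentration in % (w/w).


Formula: Conc = salt / (water + salt) * 100
Substituting: Conc = 6.7130 / (133.7940 + 6.7130) * 100
Result: 4.7777 %


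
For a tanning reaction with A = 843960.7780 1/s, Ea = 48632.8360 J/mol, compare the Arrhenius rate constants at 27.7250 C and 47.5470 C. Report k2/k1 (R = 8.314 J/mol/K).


T1 = 27.7250 + 273.15 = 300.8750 K; T2 = 47.5470 + 273.15 = 320.6970 K
k1 = A * exp(-Ea/(R*T1)) = 843960.7780 * exp(-48632.8360/(8.314*300.8750)) = 0.00304028 1/s
k2 = A * exp(-Ea/(R*T2)) = 843960.7780 * exp(-48632.8360/(8.314*320.6970)) = 0.010111 1/s
k2/k1 = 0.010111 / 0.00304028 = 3.3257


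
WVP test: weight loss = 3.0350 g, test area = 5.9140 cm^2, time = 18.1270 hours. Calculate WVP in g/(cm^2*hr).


Formula: WVP = loss / (area * time)
Substituting: WVP = 3.0350 / (5.9140 * 18.1270)
Result: 0.0283108 g/(cm^2*hr)


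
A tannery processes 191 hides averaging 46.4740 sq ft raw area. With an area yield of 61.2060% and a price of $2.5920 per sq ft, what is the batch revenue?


Raw_total = N * avg_area = 191 * 46.4740 = 8876.5340 sq ft
Finished = Raw_total * yield / 100 = 8876.5340 * 61.2060 / 100 = 5432.9714 sq ft
Value = Finished * price = 5432.9714 * 2.5920 = 14082.2619 $


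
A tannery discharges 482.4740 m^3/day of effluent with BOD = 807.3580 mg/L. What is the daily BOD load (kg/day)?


Formula: BOD_load = volume * conc / 1000
Substituting: BOD_load = 482.4740 * 807.3580 / 1000
Result: 389.5292 kg/day


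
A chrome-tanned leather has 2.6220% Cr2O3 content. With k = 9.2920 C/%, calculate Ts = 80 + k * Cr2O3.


Formula: Ts = 80 + k * Cr2O3
Substituting: Ts = 80 + 9.2920 * 2.6220
Result: 104.3636 C


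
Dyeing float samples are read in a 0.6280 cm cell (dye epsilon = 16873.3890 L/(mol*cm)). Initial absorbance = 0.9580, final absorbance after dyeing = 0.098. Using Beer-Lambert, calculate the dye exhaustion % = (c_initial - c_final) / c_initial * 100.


c_initial = A_i / (epsilon * l) = 0.9580 / (16873.3890 * 0.6280) = 9.0407e-05 mol/L
c_final = A_f / (epsilon * l) = 0.098 / (16873.3890 * 0.6280) = 9.2483e-06 mol/L
Exhaustion = (c_initial - c_final) / c_initial * 100 = (9.0407e-05 - 9.2483e-06) / 9.0407e-05 * 100 = 89.7704 %


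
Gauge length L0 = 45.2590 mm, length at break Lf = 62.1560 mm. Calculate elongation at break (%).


Formula: Elongation = (Lf - L0) / L0 * 100
Substituting: Elongation = (62.1560 - 45.2590) / 45.2590 * 100
Result: 37.3340 %


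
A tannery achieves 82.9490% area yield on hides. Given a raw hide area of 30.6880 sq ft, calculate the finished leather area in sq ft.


Formula: finished = raw * yield / 100
Substituting: finished = 30.6880 * 82.9490 / 100
Result: 25.4554 sq ft


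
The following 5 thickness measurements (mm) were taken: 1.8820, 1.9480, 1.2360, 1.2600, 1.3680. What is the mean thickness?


Formula: Average = sum / n
Substituting: Average = 7.6940 / 5
Result: 1.5388 mm


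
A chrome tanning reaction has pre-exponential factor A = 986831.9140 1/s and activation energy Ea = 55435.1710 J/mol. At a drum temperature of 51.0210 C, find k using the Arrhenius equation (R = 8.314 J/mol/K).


T_K = T_C + 273.15 = 51.0210 + 273.15 = 324.1710 K
exponent = -Ea / (R * T_K) = -55435.1710 / (8.314 * 324.1710) = -20.5684
k = A * exp(exponent) = 986831.9140 * exp(-20.5684) = 0.00115209 1/s


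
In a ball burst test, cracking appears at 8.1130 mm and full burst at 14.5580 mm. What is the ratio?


Formula: Ratio = crack / burst
Substituting: Ratio = 8.1130 / 14.5580
Result: 0.5573


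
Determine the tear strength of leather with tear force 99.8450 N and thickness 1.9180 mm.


Formula: Tear strength = force / thickness
Substituting: Tear strength = 99.8450 / 1.9180
Result: 52.0568 N/mm


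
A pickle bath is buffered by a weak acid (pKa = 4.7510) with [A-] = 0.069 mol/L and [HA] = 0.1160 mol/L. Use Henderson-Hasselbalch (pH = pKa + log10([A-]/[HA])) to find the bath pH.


ratio = [A-] / [HA] = 0.069 / 0.1160 = 0.5948
log10(ratio) = -0.2256
pH = pKa + log10(ratio) = 4.7510 - 0.2256 = 4.5254


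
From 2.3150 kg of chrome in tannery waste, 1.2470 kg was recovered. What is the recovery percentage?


Formula: Recovery = recovered / input * 100
Substituting: Recovery = 1.2470 / 2.3150 * 100
Result: 53.8661 %


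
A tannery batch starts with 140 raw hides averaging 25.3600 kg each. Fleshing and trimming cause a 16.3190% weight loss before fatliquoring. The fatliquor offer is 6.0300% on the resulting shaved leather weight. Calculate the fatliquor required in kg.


Total_raw = N * avg_wt = 140 * 25.3600 = 3550.4000 kg
Substrate = Total_raw * (1 - loss/100) = 3550.4000 * (1 - 16.3190/100) = 2971.0102 kg
Fat = Substrate * pct / 100 = 2971.0102 * 6.0300 / 100 = 179.1519 kg


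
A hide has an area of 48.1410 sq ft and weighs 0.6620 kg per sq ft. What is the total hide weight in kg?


Formula: Weight = area * weight_per_sqft
Substituting: Weight = 48.1410 * 0.6620
Result: 31.8693 kg


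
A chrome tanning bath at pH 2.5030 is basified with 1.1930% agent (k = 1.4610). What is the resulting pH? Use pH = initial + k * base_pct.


Formula: pH_final = pH_initial + k * base_pct
Substituting: pH_final = 2.5030 + 1.4610 * 1.1930
Result: 4.2460


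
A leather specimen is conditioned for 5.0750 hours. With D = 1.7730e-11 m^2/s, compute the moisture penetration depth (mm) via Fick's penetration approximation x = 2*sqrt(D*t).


t = 5.0750 hr * 3600 = 18270.0000 s
D * t = 1.7730e-11 * 18270.0000 = 3.2393e-07
x = 2 * sqrt(D*t) = 2 * sqrt(3.2393e-07) = 0.00113829 m = 1.1383 mm


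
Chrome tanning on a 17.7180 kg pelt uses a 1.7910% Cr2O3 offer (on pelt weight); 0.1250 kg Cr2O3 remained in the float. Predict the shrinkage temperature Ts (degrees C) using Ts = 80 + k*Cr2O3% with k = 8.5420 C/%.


Offered = pelt * offer_pct / 100 = 17.7180 * 1.7910 / 100 = 0.3173 kg
Uptake = offered - residual = 0.3173 - 0.1250 = 0.1923 kg
Cr2O3% on pelt = uptake / pelt * 100 = 0.1923 / 17.7180 * 100 = 1.0855 %
Ts = 80 + k * Cr2O3% = 80 + 8.5420 * 1.0855 = 89.2724 C


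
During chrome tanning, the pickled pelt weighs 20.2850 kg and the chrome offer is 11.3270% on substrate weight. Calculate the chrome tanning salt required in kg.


Formula: Chrome = substrate * pct / 100
Substituting: Chrome = 20.2850 * 11.3270 / 100
Result: 2.2977 kg


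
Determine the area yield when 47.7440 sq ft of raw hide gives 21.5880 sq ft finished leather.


Formula: Yield = finished / raw * 100
Substituting: Yield = 21.5880 / 47.7440 * 100
Result: 45.2162 %


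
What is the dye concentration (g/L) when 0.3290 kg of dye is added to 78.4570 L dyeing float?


Formula: Conc = dye_mass(kg) / volume(L) * 1000
Substituting: Conc = 0.3290 / 78.4570 * 1000
Result: 4.1934 g/L


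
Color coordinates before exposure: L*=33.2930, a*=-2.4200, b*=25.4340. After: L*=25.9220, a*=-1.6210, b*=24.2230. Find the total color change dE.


dL = -7.3710, da = 0.7990, db = -1.2110
dE = sqrt((-7.3710)^2 + 0.7990^2 + (-1.2110)^2) = 7.5124


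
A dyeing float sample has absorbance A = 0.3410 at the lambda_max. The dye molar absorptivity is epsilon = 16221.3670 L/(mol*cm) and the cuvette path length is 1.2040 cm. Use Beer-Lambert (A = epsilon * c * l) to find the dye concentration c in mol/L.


Formula: c = A / (epsilon * l)
Substituting: c = 0.3410 / (16221.3670 * 1.2040)
Result: 1.7460e-05 mol/L


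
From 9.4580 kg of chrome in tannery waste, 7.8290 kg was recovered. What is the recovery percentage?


Formula: Recovery = recovered / input * 100
Substituting: Recovery = 7.8290 / 9.4580 * 100
Result: 82.7765 %


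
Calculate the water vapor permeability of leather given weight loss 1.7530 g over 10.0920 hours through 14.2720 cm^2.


Formula: WVP = loss / (area * time)
Substituting: WVP = 1.7530 / (14.2720 * 10.0920)
Result: 0.0121708 g/(cm^2*hr)


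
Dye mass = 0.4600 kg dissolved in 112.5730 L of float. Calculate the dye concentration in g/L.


Formula: Conc = dye_mass(kg) / volume(L) * 1000
Substituting: Conc = 0.4600 / 112.5730 * 1000
Result: 4.0862 g/L


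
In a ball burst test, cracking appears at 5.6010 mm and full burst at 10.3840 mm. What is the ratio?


Formula: Ratio = crack / burst
Substituting: Ratio = 5.6010 / 10.3840
Result: 0.5394


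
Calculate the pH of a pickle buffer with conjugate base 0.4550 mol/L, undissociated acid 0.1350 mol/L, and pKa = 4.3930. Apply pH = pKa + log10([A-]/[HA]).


ratio = [A-] / [HA] = 0.4550 / 0.1350 = 3.3704
log10(ratio) = 0.5277
pH = pKa + log10(ratio) = 4.3930 + 0.5277 = 4.9207


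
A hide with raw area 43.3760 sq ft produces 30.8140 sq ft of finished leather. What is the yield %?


Formula: Yield = finished / raw * 100
Substituting: Yield = 30.8140 / 43.3760 * 100
Result: 71.0393 %


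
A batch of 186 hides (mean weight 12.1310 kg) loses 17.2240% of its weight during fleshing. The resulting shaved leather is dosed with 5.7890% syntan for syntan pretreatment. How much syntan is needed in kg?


Total_raw = N * avg_wt = 186 * 12.1310 = 2256.3660 kg
Substrate = Total_raw * (1 - loss/100) = 2256.3660 * (1 - 17.2240/100) = 1867.7295 kg
Syntan = Substrate * pct / 100 = 1867.7295 * 5.7890 / 100 = 108.1229 kg


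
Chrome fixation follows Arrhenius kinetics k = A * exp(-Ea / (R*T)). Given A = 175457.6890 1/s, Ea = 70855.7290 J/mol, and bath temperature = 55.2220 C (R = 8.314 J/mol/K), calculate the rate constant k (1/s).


T_K = T_C + 273.15 = 55.2220 + 273.15 = 328.3720 K
exponent = -Ea / (R * T_K) = -70855.7290 / (8.314 * 328.3720) = -25.9537
k = A * exp(exponent) = 175457.6890 * exp(-25.9537) = 9.3893e-07 1/s


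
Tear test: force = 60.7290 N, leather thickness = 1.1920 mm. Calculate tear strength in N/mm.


Formula: Tear strength = force / thickness
Substituting: Tear strength = 60.7290 / 1.1920
Result: 50.9471 N/mm


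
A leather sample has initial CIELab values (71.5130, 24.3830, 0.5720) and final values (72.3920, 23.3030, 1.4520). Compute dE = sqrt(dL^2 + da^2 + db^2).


dL = 0.8790, da = -1.0800, db = 0.8800
dE = sqrt(0.8790^2 + (-1.0800)^2 + 0.8800^2) = 1.6473


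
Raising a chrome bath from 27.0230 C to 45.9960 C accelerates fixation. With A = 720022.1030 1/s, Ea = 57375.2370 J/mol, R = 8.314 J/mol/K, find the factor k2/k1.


T1 = 27.0230 + 273.15 = 300.1730 K; T2 = 45.9960 + 273.15 = 319.1460 K
k1 = A * exp(-Ea/(R*T1)) = 720022.1030 * exp(-57375.2370/(8.314*300.1730)) = 7.4615e-05 1/s
k2 = A * exp(-Ea/(R*T2)) = 720022.1030 * exp(-57375.2370/(8.314*319.1460)) = 2.9268e-04 1/s
k2/k1 = 2.9268e-04 / 7.4615e-05 = 3.9226


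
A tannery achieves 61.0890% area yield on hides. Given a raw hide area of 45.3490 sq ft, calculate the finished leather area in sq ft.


Formula: finished = raw * yield / 100
Substituting: finished = 45.3490 * 61.0890 / 100
Result: 27.7033 sq ft


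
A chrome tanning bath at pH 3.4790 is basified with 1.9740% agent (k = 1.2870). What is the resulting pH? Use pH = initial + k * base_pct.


Formula: pH_final = pH_initial + k * base_pct
Substituting: pH_final = 3.4790 + 1.2870 * 1.9740
Result: 6.0195


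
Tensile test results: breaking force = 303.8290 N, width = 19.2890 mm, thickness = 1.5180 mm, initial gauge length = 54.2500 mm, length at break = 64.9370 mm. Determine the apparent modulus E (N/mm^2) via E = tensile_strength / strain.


TS = F / (w * t) = 303.8290 / (19.2890 * 1.5180) = 10.3764 N/mm^2
strain = (Lf - L0) / L0 = (64.9370 - 54.2500) / 54.2500 = 0.1970
E = TS / strain = 10.3764 / 0.1970 = 52.6734 N/mm^2


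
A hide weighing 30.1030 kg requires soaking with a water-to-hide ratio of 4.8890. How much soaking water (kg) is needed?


Formula: Water = hide_weight * ratio
Substituting: Water = 30.1030 * 4.8890
Result: 147.1736 kg


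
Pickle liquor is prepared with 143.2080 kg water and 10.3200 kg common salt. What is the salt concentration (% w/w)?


Formula: Conc = salt / (water + salt) * 100
Substituting: Conc = 10.3200 / (143.2080 + 10.3200) * 100
Result: 6.7219 %
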